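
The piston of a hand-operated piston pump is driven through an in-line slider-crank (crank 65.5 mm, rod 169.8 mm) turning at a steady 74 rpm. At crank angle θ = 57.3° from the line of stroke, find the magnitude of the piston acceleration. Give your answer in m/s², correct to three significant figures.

ω = 2π·74/60 = 7.749 rad/s
x(θ) = r cosθ + √(L² − r² sin²θ); with ω constant, a = ω²·d²x/dθ².
d²x/dθ² = −r cosθ − r²(cos2θ)/√u − r⁴ sin²2θ/(4u^{3/2}),  u = L² − r² sin²θ = 0.0257939 m².
Substituting r = 0.0655 m, L = 0.1698 m, θ = 57.3°: d²x/dθ² = -0.025184 m.
a = ω²·d²x/dθ² = (7.749)²·(-0.025184) = -1.5123 m/s²;  |a| = 1.5123 m/s².

1.51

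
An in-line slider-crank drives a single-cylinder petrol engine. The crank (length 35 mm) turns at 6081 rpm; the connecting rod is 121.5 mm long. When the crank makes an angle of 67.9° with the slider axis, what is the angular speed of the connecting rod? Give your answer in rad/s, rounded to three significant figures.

71.6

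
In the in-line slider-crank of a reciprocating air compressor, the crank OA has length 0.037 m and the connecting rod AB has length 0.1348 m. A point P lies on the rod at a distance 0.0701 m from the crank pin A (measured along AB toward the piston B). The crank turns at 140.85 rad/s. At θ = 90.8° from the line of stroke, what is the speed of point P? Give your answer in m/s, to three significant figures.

5.20

ω = 140.8 rad/s.  Crank-pin speed |V_A| = rω = 5.2114 m/s, perpendicular to OA.
Rod angle: sinφ = −(r/L) sinθ ⇒ φ = -15.929°; ω_rod = −rω cosθ/√(L²−r²sin²θ) = +0.56134 rad/s.
V_P = V_A + ω_rod × AP, with AP = 0.0701 m along the rod.
Components: V_Px = −rω sinθ − a·ω_rod·sinφ = -5.2001 m/s;  V_Py = rω cosθ + a·ω_rod·cosφ = -0.034924 m/s.
|V_P| = √(V_Px² + V_Py²) = 5.2003 m/s.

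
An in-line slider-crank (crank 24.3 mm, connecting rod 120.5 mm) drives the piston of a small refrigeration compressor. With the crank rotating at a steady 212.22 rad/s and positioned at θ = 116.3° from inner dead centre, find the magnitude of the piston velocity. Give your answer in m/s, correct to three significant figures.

4.20

ω = 212.2 rad/s
For an in-line slider-crank, x = r cosθ + √(L² − r² sin²θ), so v = −rω sinθ·[1 + r cosθ/√(L² − r² sin²θ)].
With r = 0.0243 m, L = 0.1205 m, θ = 116.3°: √(L² − r² sin²θ) = 0.11851 m.
v = −0.0243·212.2·0.89649·[1 + 0.0243·-0.44307/0.11851] = -4.2031 m/s.
|v| = 4.2031 m/s.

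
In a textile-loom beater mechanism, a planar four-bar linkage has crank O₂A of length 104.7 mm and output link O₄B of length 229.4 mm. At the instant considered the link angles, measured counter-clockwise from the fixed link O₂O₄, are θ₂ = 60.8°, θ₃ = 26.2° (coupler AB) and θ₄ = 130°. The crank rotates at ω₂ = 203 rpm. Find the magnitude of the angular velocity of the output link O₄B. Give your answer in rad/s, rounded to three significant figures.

ω₂ = 21.26 rad/s (from 203 rpm).
Differentiating the loop-closure r₂e^{iθ₂}+r₃e^{iθ₃}=r₁+r₄e^{iθ₄} gives r₂ω₂e^{iθ₂}+r₃ω₃e^{iθ₃}=r₄ω₄e^{iθ₄}.
Eliminating the other unknown: ω₄ = r₂ω₂ sin(θ₂−θ₃) / [r₄ sin(θ₄−θ₃)].
Numerator sine = +0.56784; denominator sine = +0.97113.
Result = 0.1047·21.26·(+0.56784) / (0.2294·(+0.97113)) = +5.6732 rad/s; magnitude 5.6732 rad/s.

5.67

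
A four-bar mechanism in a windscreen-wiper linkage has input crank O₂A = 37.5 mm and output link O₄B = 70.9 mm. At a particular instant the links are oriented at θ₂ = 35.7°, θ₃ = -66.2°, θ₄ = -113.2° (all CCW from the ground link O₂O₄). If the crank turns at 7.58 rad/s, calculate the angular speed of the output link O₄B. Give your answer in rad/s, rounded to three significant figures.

5.36

ω₂ = 7.58 rad/s
Differentiating the loop-closure r₂e^{iθ₂}+r₃e^{iθ₃}=r₁+r₄e^{iθ₄} gives r₂ω₂e^{iθ₂}+r₃ω₃e^{iθ₃}=r₄ω₄e^{iθ₄}.
Eliminating the other unknown: ω₄ = r₂ω₂ sin(θ₂−θ₃) / [r₄ sin(θ₄−θ₃)].
Numerator sine = +0.97851; denominator sine = -0.73135.
Result = 0.0375·7.58·(+0.97851) / (0.0709·(-0.73135)) = -5.364 rad/s; magnitude 5.364 rad/s.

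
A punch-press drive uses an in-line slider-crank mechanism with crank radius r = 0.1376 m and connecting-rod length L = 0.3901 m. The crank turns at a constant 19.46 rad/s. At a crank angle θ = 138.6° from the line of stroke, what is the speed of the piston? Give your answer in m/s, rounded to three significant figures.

1.29

ω = 19.46 rad/s
For an in-line slider-crank, x = r cosθ + √(L² − r² sin²θ), so v = −rω sinθ·[1 + r cosθ/√(L² − r² sin²θ)].
With r = 0.1376 m, L = 0.3901 m, θ = 138.6°: √(L² − r² sin²θ) = 0.37934 m.
v = −0.1376·19.46·0.66131·[1 + 0.1376·-0.75011/0.37934] = -1.289 m/s.
|v| = 1.289 m/s.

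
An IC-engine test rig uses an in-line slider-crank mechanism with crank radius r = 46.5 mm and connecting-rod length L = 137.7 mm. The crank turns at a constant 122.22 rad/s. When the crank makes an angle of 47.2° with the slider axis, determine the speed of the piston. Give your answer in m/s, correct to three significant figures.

5.16

ω = 122.2 rad/s
For an in-line slider-crank, x = r cosθ + √(L² − r² sin²θ), so v = −rω sinθ·[1 + r cosθ/√(L² − r² sin²θ)].
With r = 0.0465 m, L = 0.1377 m, θ = 47.2°: √(L² − r² sin²θ) = 0.13341 m.
v = −0.0465·122.2·0.73373·[1 + 0.0465·0.67944/0.13341] = -5.1575 m/s.
|v| = 5.1575 m/s.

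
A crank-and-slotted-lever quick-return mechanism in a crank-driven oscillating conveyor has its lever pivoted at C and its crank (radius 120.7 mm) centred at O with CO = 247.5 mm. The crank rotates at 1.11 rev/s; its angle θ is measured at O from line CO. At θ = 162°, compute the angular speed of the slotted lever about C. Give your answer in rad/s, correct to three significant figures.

5.08

ω = 6.974 rad/s (from 1.11 rev/s).
Crank pin A relative to C: A = (d + r cosθ, r sinθ); lever angle φ = atan2(r sinθ, d + r cosθ).
Differentiating tanφ: φ̇ = rω(d cosθ + r)/(d² + r² + 2dr cosθ).
d² + r² + 2dr cosθ = |CA|² = 0.0190024 m²;  d cosθ + r = -0.11469 m.
|ω_lever| = |0.1207·6.974·-0.11469| / 0.0190024 = 5.0806 rad/s.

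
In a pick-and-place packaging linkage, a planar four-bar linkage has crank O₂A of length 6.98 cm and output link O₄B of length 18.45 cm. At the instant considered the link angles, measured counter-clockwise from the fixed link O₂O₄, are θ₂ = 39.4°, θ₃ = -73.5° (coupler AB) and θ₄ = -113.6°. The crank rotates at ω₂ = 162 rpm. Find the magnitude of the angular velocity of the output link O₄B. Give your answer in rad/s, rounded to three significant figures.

9.18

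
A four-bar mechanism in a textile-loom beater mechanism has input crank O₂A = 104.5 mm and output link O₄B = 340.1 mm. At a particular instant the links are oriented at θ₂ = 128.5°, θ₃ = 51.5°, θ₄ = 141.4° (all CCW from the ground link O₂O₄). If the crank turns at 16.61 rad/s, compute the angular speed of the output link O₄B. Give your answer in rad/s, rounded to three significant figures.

4.97

ω₂ = 16.61 rad/s
Differentiating the loop-closure r₂e^{iθ₂}+r₃e^{iθ₃}=r₁+r₄e^{iθ₄} gives r₂ω₂e^{iθ₂}+r₃ω₃e^{iθ₃}=r₄ω₄e^{iθ₄}.
Eliminating the other unknown: ω₄ = r₂ω₂ sin(θ₂−θ₃) / [r₄ sin(θ₄−θ₃)].
Numerator sine = +0.97437; denominator sine = +1.00000.
Result = 0.1045·16.61·(+0.97437) / (0.3401·(+1.00000)) = +4.9728 rad/s; magnitude 4.9728 rad/s.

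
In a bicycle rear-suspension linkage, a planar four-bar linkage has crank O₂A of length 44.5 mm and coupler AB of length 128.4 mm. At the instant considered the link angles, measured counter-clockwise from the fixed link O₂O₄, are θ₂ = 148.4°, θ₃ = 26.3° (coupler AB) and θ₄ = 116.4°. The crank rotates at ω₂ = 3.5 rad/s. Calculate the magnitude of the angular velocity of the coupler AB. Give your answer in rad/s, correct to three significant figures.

0.643

ω₂ = 3.5 rad/s
Differentiating the loop-closure r₂e^{iθ₂}+r₃e^{iθ₃}=r₁+r₄e^{iθ₄} gives r₂ω₂e^{iθ₂}+r₃ω₃e^{iθ₃}=r₄ω₄e^{iθ₄}.
Eliminating the other unknown: ω₃ = r₂ω₂ sin(θ₄−θ₂) / [r₃ sin(θ₃−θ₄)].
Numerator sine = -0.52992; denominator sine = -1.00000.
Result = 0.0445·3.5·(-0.52992) / (0.1284·(-1.00000)) = +0.6428 rad/s; magnitude 0.6428 rad/s.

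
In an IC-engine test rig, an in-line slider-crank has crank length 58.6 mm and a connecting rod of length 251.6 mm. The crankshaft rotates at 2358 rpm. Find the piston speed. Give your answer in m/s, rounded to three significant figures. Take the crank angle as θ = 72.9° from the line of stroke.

ω = 2π·2358/60 = 246.9 rad/s
For an in-line slider-crank, x = r cosθ + √(L² − r² sin²θ), so v = −rω sinθ·[1 + r cosθ/√(L² − r² sin²θ)].
With r = 0.0586 m, L = 0.2516 m, θ = 72.9°: √(L² − r² sin²θ) = 0.24529 m.
v = −0.0586·246.9·0.95579·[1 + 0.0586·0.29404/0.24529] = -14.802 m/s.
|v| = 14.802 m/s.

14.8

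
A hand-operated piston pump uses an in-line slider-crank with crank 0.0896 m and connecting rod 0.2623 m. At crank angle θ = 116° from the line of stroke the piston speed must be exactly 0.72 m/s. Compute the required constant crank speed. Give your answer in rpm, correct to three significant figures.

101

For an in-line slider-crank, |v_piston| = rω|sinθ|·[1 + r cosθ/√(L² − r² sin²θ)].
With r = 0.0896 m, L = 0.2623 m, θ = 116°: the bracketed kinematic factor |dx/dθ| = 0.067861 m.
ω = v/|dx/dθ| = 0.72/0.067861 = 10.61 rad/s.
N = 60ω/(2π) = 101.32 rpm.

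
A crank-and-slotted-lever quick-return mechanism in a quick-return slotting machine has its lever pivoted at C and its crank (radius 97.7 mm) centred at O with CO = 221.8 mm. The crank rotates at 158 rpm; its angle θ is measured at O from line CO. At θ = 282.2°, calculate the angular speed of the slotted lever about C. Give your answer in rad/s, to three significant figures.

ω = 16.55 rad/s (from 158 rpm).
Crank pin A relative to C: A = (d + r cosθ, r sinθ); lever angle φ = atan2(r sinθ, d + r cosθ).
Differentiating tanφ: φ̇ = rω(d cosθ + r)/(d² + r² + 2dr cosθ).
d² + r² + 2dr cosθ = |CA|² = 0.0678993 m²;  d cosθ + r = +0.14457 m.
|ω_lever| = |0.0977·16.55·+0.14457| / 0.0678993 = 3.4419 rad/s.

3.44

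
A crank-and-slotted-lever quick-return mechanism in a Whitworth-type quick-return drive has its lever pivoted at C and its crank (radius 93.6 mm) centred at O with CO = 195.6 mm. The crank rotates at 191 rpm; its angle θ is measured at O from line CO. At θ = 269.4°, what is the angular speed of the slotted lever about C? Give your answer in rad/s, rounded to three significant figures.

3.68

ω = 20 rad/s (from 191 rpm).
Crank pin A relative to C: A = (d + r cosθ, r sinθ); lever angle φ = atan2(r sinθ, d + r cosθ).
Differentiating tanφ: φ̇ = rω(d cosθ + r)/(d² + r² + 2dr cosθ).
d² + r² + 2dr cosθ = |CA|² = 0.0466369 m²;  d cosθ + r = +0.091552 m.
|ω_lever| = |0.0936·20·+0.091552| / 0.0466369 = 3.6751 rad/s.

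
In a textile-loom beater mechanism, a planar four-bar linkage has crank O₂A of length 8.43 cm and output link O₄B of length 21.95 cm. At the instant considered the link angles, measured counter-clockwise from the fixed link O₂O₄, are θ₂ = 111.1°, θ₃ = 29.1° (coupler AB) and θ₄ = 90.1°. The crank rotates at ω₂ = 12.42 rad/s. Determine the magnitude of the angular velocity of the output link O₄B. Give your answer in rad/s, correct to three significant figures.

ω₂ = 12.42 rad/s
Differentiating the loop-closure r₂e^{iθ₂}+r₃e^{iθ₃}=r₁+r₄e^{iθ₄} gives r₂ω₂e^{iθ₂}+r₃ω₃e^{iθ₃}=r₄ω₄e^{iθ₄}.
Eliminating the other unknown: ω₄ = r₂ω₂ sin(θ₂−θ₃) / [r₄ sin(θ₄−θ₃)].
Numerator sine = +0.99027; denominator sine = +0.87462.
Result = 0.0843·12.42·(+0.99027) / (0.2195·(+0.87462)) = +5.4007 rad/s; magnitude 5.4007 rad/s.

5.40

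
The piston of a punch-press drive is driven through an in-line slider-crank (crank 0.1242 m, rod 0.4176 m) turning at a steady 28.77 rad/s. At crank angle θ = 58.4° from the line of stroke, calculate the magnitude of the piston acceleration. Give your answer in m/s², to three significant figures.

ω = 28.77 rad/s
x(θ) = r cosθ + √(L² − r² sin²θ); with ω constant, a = ω²·d²x/dθ².
d²x/dθ² = −r cosθ − r²(cos2θ)/√u − r⁴ sin²2θ/(4u^{3/2}),  u = L² − r² sin²θ = 0.163199 m².
Substituting r = 0.1242 m, L = 0.4176 m, θ = 58.4°: d²x/dθ² = -0.048582 m.
a = ω²·d²x/dθ² = (28.77)²·(-0.048582) = -40.212 m/s²;  |a| = 40.212 m/s².

40.2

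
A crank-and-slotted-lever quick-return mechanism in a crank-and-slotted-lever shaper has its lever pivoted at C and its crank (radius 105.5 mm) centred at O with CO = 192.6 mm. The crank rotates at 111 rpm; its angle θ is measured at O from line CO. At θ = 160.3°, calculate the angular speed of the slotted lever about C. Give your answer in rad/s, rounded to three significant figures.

9.33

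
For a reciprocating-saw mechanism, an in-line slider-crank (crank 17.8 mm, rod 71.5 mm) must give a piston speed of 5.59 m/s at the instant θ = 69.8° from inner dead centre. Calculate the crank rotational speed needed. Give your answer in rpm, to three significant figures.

For an in-line slider-crank, |v_piston| = rω|sinθ|·[1 + r cosθ/√(L² − r² sin²θ)].
With r = 0.0178 m, L = 0.0715 m, θ = 69.8°: the bracketed kinematic factor |dx/dθ| = 0.018182 m.
ω = v/|dx/dθ| = 5.59/0.018182 = 307.45 rad/s.
N = 60ω/(2π) = 2935.9 rpm.

2940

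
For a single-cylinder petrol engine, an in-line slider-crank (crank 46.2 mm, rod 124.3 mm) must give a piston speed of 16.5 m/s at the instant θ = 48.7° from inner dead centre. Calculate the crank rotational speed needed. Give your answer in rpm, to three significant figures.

3620

For an in-line slider-crank, |v_piston| = rω|sinθ|·[1 + r cosθ/√(L² − r² sin²θ)].
With r = 0.0462 m, L = 0.1243 m, θ = 48.7°: the bracketed kinematic factor |dx/dθ| = 0.043575 m.
ω = v/|dx/dθ| = 16.5/0.043575 = 378.65 rad/s.
N = 60ω/(2π) = 3615.9 rpm.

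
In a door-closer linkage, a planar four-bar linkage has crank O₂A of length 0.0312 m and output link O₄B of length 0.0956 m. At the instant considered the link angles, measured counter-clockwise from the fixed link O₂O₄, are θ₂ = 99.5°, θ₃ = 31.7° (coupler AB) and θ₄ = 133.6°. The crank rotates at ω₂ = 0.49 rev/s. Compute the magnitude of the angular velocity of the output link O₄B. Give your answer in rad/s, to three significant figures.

0.951

ω₂ = 3.079 rad/s (from 0.49 rev/s).
Differentiating the loop-closure r₂e^{iθ₂}+r₃e^{iθ₃}=r₁+r₄e^{iθ₄} gives r₂ω₂e^{iθ₂}+r₃ω₃e^{iθ₃}=r₄ω₄e^{iθ₄}.
Eliminating the other unknown: ω₄ = r₂ω₂ sin(θ₂−θ₃) / [r₄ sin(θ₄−θ₃)].
Numerator sine = +0.92587; denominator sine = +0.97851.
Result = 0.0312·3.079·(+0.92587) / (0.0956·(+0.97851)) = +0.95073 rad/s; magnitude 0.95073 rad/s.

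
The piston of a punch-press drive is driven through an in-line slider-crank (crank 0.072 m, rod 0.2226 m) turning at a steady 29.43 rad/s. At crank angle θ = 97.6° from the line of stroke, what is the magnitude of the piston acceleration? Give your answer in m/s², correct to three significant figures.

ω = 29.43 rad/s
x(θ) = r cosθ + √(L² − r² sin²θ); with ω constant, a = ω²·d²x/dθ².
d²x/dθ² = −r cosθ − r²(cos2θ)/√u − r⁴ sin²2θ/(4u^{3/2}),  u = L² − r² sin²θ = 0.0444574 m².
Substituting r = 0.072 m, L = 0.2226 m, θ = 97.6°: d²x/dθ² = +0.033199 m.
a = ω²·d²x/dθ² = (29.43)²·(+0.033199) = +28.755 m/s²;  |a| = 28.755 m/s².

28.8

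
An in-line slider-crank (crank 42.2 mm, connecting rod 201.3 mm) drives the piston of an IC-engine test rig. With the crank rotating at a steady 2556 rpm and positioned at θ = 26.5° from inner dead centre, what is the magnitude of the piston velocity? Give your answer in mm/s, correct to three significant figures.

ω = 2π·2556/60 = 267.7 rad/s
For an in-line slider-crank, x = r cosθ + √(L² − r² sin²θ), so v = −rω sinθ·[1 + r cosθ/√(L² − r² sin²θ)].
With r = 0.0422 m, L = 0.2013 m, θ = 26.5°: √(L² − r² sin²θ) = 0.20042 m.
v = −0.0422·267.7·0.44620·[1 + 0.0422·0.89493/0.20042] = -5.9897 m/s.
|v| = 5.9897 m/s = 5989.7 mm/s.

5990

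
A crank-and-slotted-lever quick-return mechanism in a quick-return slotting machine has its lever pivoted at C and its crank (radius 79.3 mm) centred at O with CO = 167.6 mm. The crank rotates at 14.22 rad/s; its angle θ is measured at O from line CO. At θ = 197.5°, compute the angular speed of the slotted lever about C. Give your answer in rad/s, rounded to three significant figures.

10.1

ω = 14.22 rad/s
Crank pin A relative to C: A = (d + r cosθ, r sinθ); lever angle φ = atan2(r sinθ, d + r cosθ).
Differentiating tanφ: φ̇ = rω(d cosθ + r)/(d² + r² + 2dr cosθ).
d² + r² + 2dr cosθ = |CA|² = 0.00902716 m²;  d cosθ + r = -0.080543 m.
|ω_lever| = |0.0793·14.22·-0.080543| / 0.00902716 = 10.061 rad/s.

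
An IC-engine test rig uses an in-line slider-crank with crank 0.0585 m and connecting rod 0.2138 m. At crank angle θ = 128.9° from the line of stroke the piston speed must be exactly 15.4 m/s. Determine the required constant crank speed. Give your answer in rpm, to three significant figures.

3920

For an in-line slider-crank, |v_piston| = rω|sinθ|·[1 + r cosθ/√(L² − r² sin²θ)].
With r = 0.0585 m, L = 0.2138 m, θ = 128.9°: the bracketed kinematic factor |dx/dθ| = 0.037521 m.
ω = v/|dx/dθ| = 15.4/0.037521 = 410.44 rad/s.
N = 60ω/(2π) = 3919.4 rpm.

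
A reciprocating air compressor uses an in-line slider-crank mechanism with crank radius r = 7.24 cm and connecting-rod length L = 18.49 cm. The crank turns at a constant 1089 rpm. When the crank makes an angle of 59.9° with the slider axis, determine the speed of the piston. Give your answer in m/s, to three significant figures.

8.63

ω = 2π·1089/60 = 114 rad/s
For an in-line slider-crank, x = r cosθ + √(L² − r² sin²θ), so v = −rω sinθ·[1 + r cosθ/√(L² − r² sin²θ)].
With r = 0.0724 m, L = 0.1849 m, θ = 59.9°: √(L² − r² sin²θ) = 0.17397 m.
v = −0.0724·114·0.86515·[1 + 0.0724·0.50151/0.17397] = -8.634 m/s.
|v| = 8.634 m/s.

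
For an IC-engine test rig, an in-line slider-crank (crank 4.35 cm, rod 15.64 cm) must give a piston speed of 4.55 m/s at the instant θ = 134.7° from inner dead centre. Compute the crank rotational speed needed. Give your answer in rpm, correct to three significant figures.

For an in-line slider-crank, |v_piston| = rω|sinθ|·[1 + r cosθ/√(L² − r² sin²θ)].
With r = 0.0435 m, L = 0.1564 m, θ = 134.7°: the bracketed kinematic factor |dx/dθ| = 0.024749 m.
ω = v/|dx/dθ| = 4.55/0.024749 = 183.85 rad/s.
N = 60ω/(2π) = 1755.6 rpm.

1760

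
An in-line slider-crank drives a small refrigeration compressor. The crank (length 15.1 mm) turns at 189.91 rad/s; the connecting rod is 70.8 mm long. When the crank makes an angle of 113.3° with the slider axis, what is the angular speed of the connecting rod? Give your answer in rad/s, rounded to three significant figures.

16.3

ω = 189.9 rad/s
The rod makes angle φ with the slider axis where L sinφ = r sinθ; differentiating, L cosφ·φ̇ = r ω cosθ.
L cosφ = √(L² − r² sin²θ) = 0.069428 m.
|ω_rod| = r ω |cosθ| / √(L² − r² sin²θ) = 0.0151·189.9·0.39555/0.069428 = 16.337 rad/s.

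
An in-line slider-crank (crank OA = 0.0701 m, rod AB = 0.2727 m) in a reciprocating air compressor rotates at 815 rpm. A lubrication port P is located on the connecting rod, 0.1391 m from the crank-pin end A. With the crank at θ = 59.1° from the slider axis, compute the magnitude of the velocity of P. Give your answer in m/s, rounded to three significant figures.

5.69

ω = 85.35 rad/s.  Crank-pin speed |V_A| = rω = 5.9828 m/s, perpendicular to OA.
Rod angle: sinφ = −(r/L) sinθ ⇒ φ = -12.743°; ω_rod = −rω cosθ/√(L²−r²sin²θ) = -11.551 rad/s.
V_P = V_A + ω_rod × AP, with AP = 0.1391 m along the rod.
Components: V_Px = −rω sinθ − a·ω_rod·sinφ = -5.488 m/s;  V_Py = rω cosθ + a·ω_rod·cosφ = +1.5052 m/s.
|V_P| = √(V_Px² + V_Py²) = 5.6907 m/s.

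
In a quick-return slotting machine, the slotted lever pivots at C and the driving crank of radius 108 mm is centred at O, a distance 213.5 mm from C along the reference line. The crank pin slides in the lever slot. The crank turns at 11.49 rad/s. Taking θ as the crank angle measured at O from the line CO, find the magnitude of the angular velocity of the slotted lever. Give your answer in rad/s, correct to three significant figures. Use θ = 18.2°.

3.82

ω = 11.49 rad/s
Crank pin A relative to C: A = (d + r cosθ, r sinθ); lever angle φ = atan2(r sinθ, d + r cosθ).
Differentiating tanφ: φ̇ = rω(d cosθ + r)/(d² + r² + 2dr cosθ).
d² + r² + 2dr cosθ = |CA|² = 0.101055 m²;  d cosθ + r = +0.31082 m.
|ω_lever| = |0.108·11.49·+0.31082| / 0.101055 = 3.8167 rad/s.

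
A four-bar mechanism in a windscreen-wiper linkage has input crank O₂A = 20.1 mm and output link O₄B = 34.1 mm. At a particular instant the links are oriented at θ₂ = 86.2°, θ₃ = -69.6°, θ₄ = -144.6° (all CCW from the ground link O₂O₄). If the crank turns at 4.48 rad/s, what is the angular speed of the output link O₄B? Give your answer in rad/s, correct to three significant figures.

ω₂ = 4.48 rad/s
Differentiating the loop-closure r₂e^{iθ₂}+r₃e^{iθ₃}=r₁+r₄e^{iθ₄} gives r₂ω₂e^{iθ₂}+r₃ω₃e^{iθ₃}=r₄ω₄e^{iθ₄}.
Eliminating the other unknown: ω₄ = r₂ω₂ sin(θ₂−θ₃) / [r₄ sin(θ₄−θ₃)].
Numerator sine = +0.40992; denominator sine = -0.96593.
Result = 0.0201·4.48·(+0.40992) / (0.0341·(-0.96593)) = -1.1207 rad/s; magnitude 1.1207 rad/s.

1.12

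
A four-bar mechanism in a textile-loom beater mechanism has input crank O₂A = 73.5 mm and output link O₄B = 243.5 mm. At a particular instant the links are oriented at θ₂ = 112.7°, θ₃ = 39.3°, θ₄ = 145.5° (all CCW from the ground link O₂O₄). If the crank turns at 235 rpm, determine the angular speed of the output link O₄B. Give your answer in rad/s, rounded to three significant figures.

7.41

ω₂ = 24.61 rad/s (from 235 rpm).
Differentiating the loop-closure r₂e^{iθ₂}+r₃e^{iθ₃}=r₁+r₄e^{iθ₄} gives r₂ω₂e^{iθ₂}+r₃ω₃e^{iθ₃}=r₄ω₄e^{iθ₄}.
Eliminating the other unknown: ω₄ = r₂ω₂ sin(θ₂−θ₃) / [r₄ sin(θ₄−θ₃)].
Numerator sine = +0.95832; denominator sine = +0.96029.
Result = 0.0735·24.61·(+0.95832) / (0.2435·(+0.96029)) = +7.413 rad/s; magnitude 7.413 rad/s.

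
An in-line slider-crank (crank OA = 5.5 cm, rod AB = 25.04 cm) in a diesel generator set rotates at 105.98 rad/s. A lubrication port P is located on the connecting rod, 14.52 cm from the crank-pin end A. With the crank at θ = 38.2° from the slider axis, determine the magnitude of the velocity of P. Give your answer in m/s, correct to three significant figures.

ω = 106 rad/s.  Crank-pin speed |V_A| = rω = 5.8289 m/s, perpendicular to OA.
Rod angle: sinφ = −(r/L) sinθ ⇒ φ = -7.807°; ω_rod = −rω cosθ/√(L²−r²sin²θ) = -18.465 rad/s.
V_P = V_A + ω_rod × AP, with AP = 0.1452 m along the rod.
Components: V_Px = −rω sinθ − a·ω_rod·sinφ = -3.9688 m/s;  V_Py = rω cosθ + a·ω_rod·cosφ = +1.9245 m/s.
|V_P| = √(V_Px² + V_Py²) = 4.4108 m/s.

4.41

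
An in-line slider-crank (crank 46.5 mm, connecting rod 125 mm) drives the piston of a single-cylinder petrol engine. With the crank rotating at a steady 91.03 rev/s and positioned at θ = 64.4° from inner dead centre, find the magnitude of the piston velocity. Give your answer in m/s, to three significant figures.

ω = 2π·91 = 572 rad/s
For an in-line slider-crank, x = r cosθ + √(L² − r² sin²θ), so v = −rω sinθ·[1 + r cosθ/√(L² − r² sin²θ)].
With r = 0.0465 m, L = 0.125 m, θ = 64.4°: √(L² − r² sin²θ) = 0.11776 m.
v = −0.0465·572·0.90183·[1 + 0.0465·0.43209/0.11776] = -28.078 m/s.
|v| = 28.078 m/s.

28.1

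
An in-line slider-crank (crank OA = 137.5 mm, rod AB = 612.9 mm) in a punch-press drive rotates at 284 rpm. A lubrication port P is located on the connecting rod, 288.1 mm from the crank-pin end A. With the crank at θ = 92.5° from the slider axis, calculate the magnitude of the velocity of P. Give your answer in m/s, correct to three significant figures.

4.07

ω = 29.74 rad/s.  Crank-pin speed |V_A| = rω = 4.0893 m/s, perpendicular to OA.
Rod angle: sinφ = −(r/L) sinθ ⇒ φ = -12.952°; ω_rod = −rω cosθ/√(L²−r²sin²θ) = +0.29863 rad/s.
V_P = V_A + ω_rod × AP, with AP = 0.2881 m along the rod.
Components: V_Px = −rω sinθ − a·ω_rod·sinφ = -4.0661 m/s;  V_Py = rω cosθ + a·ω_rod·cosφ = -0.094527 m/s.
|V_P| = √(V_Px² + V_Py²) = 4.0672 m/s.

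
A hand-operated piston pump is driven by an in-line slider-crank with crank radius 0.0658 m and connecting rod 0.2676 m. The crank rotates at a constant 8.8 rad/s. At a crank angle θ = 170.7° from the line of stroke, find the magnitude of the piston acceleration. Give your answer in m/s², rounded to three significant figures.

ω = 8.8 rad/s
x(θ) = r cosθ + √(L² − r² sin²θ); with ω constant, a = ω²·d²x/dθ².
d²x/dθ² = −r cosθ − r²(cos2θ)/√u − r⁴ sin²2θ/(4u^{3/2}),  u = L² − r² sin²θ = 0.0714967 m².
Substituting r = 0.0658 m, L = 0.2676 m, θ = 170.7°: d²x/dθ² = +0.049564 m.
a = ω²·d²x/dθ² = (8.8)²·(+0.049564) = +3.8382 m/s²;  |a| = 3.8382 m/s².

3.84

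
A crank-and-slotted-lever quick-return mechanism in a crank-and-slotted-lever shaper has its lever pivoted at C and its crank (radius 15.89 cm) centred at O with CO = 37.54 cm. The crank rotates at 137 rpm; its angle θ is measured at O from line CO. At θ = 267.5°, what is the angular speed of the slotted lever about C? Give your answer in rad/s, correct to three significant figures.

ω = 14.35 rad/s (from 137 rpm).
Crank pin A relative to C: A = (d + r cosθ, r sinθ); lever angle φ = atan2(r sinθ, d + r cosθ).
Differentiating tanφ: φ̇ = rω(d cosθ + r)/(d² + r² + 2dr cosθ).
d² + r² + 2dr cosθ = |CA|² = 0.16097 m²;  d cosθ + r = +0.14253 m.
|ω_lever| = |0.1589·14.35·+0.14253| / 0.16097 = 2.0185 rad/s.

2.02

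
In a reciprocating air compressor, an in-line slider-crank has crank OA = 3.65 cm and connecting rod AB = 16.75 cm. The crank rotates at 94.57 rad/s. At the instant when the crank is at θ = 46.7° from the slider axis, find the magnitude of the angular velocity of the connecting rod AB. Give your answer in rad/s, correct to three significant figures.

ω = 94.57 rad/s
The rod makes angle φ with the slider axis where L sinφ = r sinθ; differentiating, L cosφ·φ̇ = r ω cosθ.
L cosφ = √(L² − r² sin²θ) = 0.16538 m.
|ω_rod| = r ω |cosθ| / √(L² − r² sin²θ) = 0.0365·94.57·0.68582/0.16538 = 14.314 rad/s.

14.3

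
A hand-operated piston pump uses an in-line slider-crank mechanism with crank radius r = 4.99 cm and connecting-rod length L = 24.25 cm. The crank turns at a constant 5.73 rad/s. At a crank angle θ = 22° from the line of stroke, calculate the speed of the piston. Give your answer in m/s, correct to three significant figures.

0.128

ω = 5.73 rad/s
For an in-line slider-crank, x = r cosθ + √(L² − r² sin²θ), so v = −rω sinθ·[1 + r cosθ/√(L² − r² sin²θ)].
With r = 0.0499 m, L = 0.2425 m, θ = 22°: √(L² − r² sin²θ) = 0.24178 m.
v = −0.0499·5.73·0.37461·[1 + 0.0499·0.92718/0.24178] = -0.12761 m/s.
|v| = 0.12761 m/s.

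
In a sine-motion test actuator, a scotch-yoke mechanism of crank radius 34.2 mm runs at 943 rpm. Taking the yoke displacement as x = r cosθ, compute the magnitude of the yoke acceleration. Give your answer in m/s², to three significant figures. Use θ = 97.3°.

ω = 98.75 rad/s (from 943 rpm).
x = r cosθ ⇒ ẍ = −rω² cosθ (ω constant).
|a| = rω²|cosθ| = 0.0342·(98.75)²·|cos 97.3°| = 42.377 m/s².

42.4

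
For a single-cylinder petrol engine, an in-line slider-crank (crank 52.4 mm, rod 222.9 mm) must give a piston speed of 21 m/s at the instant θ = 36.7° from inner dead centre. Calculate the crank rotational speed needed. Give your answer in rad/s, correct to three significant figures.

563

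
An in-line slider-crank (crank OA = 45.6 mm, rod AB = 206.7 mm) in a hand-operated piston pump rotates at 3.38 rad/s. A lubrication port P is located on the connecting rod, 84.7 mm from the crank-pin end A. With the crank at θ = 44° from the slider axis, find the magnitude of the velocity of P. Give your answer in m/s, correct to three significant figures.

ω = 3.38 rad/s.  Crank-pin speed |V_A| = rω = 0.15413 m/s, perpendicular to OA.
Rod angle: sinφ = −(r/L) sinθ ⇒ φ = -8.815°; ω_rod = −rω cosθ/√(L²−r²sin²θ) = -0.54279 rad/s.
V_P = V_A + ω_rod × AP, with AP = 0.0847 m along the rod.
Components: V_Px = −rω sinθ − a·ω_rod·sinφ = -0.11411 m/s;  V_Py = rω cosθ + a·ω_rod·cosφ = +0.065439 m/s.
|V_P| = √(V_Px² + V_Py²) = 0.13154 m/s.

0.132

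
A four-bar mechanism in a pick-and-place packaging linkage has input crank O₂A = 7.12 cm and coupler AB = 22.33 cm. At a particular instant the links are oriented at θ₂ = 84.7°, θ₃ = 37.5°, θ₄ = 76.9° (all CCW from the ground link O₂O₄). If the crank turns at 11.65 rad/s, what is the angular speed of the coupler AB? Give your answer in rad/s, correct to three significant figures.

ω₂ = 11.65 rad/s
Differentiating the loop-closure r₂e^{iθ₂}+r₃e^{iθ₃}=r₁+r₄e^{iθ₄} gives r₂ω₂e^{iθ₂}+r₃ω₃e^{iθ₃}=r₄ω₄e^{iθ₄}.
Eliminating the other unknown: ω₃ = r₂ω₂ sin(θ₄−θ₂) / [r₃ sin(θ₃−θ₄)].
Numerator sine = -0.13572; denominator sine = -0.63473.
Result = 0.0712·11.65·(-0.13572) / (0.2233·(-0.63473)) = +0.79425 rad/s; magnitude 0.79425 rad/s.

0.794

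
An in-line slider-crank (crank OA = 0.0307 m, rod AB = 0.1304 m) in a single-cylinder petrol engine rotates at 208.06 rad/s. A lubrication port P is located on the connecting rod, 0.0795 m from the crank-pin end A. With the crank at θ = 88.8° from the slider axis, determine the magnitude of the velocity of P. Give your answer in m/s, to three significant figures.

6.41

ω = 208.1 rad/s.  Crank-pin speed |V_A| = rω = 6.3874 m/s, perpendicular to OA.
Rod angle: sinφ = −(r/L) sinθ ⇒ φ = -13.614°; ω_rod = −rω cosθ/√(L²−r²sin²θ) = -1.0555 rad/s.
V_P = V_A + ω_rod × AP, with AP = 0.0795 m along the rod.
Components: V_Px = −rω sinθ − a·ω_rod·sinφ = -6.4058 m/s;  V_Py = rω cosθ + a·ω_rod·cosφ = +0.052215 m/s.
|V_P| = √(V_Px² + V_Py²) = 6.406 m/s.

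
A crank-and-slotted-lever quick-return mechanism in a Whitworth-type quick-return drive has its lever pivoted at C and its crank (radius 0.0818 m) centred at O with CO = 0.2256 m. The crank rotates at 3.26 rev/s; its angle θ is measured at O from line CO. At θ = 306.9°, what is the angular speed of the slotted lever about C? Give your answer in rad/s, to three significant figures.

ω = 20.48 rad/s (from 3.26 rev/s).
Crank pin A relative to C: A = (d + r cosθ, r sinθ); lever angle φ = atan2(r sinθ, d + r cosθ).
Differentiating tanφ: φ̇ = rω(d cosθ + r)/(d² + r² + 2dr cosθ).
d² + r² + 2dr cosθ = |CA|² = 0.079747 m²;  d cosθ + r = +0.21725 m.
|ω_lever| = |0.0818·20.48·+0.21725| / 0.079747 = 4.5646 rad/s.

4.56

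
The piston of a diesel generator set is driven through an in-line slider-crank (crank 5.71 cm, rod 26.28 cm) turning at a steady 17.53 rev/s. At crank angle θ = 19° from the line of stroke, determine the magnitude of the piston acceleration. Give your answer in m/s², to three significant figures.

775

ω = 2π·17.5 = 110.1 rad/s
x(θ) = r cosθ + √(L² − r² sin²θ); with ω constant, a = ω²·d²x/dθ².
d²x/dθ² = −r cosθ − r²(cos2θ)/√u − r⁴ sin²2θ/(4u^{3/2}),  u = L² − r² sin²θ = 0.0687183 m².
Substituting r = 0.0571 m, L = 0.2628 m, θ = 19°: d²x/dθ² = -0.063846 m.
a = ω²·d²x/dθ² = (110.1)²·(-0.063846) = -774.56 m/s²;  |a| = 774.56 m/s².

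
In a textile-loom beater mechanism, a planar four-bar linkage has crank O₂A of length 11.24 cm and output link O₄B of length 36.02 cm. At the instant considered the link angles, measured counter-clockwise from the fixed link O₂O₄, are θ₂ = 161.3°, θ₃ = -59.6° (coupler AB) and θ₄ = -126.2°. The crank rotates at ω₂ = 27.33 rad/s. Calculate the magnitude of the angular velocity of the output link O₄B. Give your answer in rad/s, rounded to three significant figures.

6.08

ω₂ = 27.33 rad/s
Differentiating the loop-closure r₂e^{iθ₂}+r₃e^{iθ₃}=r₁+r₄e^{iθ₄} gives r₂ω₂e^{iθ₂}+r₃ω₃e^{iθ₃}=r₄ω₄e^{iθ₄}.
Eliminating the other unknown: ω₄ = r₂ω₂ sin(θ₂−θ₃) / [r₄ sin(θ₄−θ₃)].
Numerator sine = -0.65474; denominator sine = -0.91775.
Result = 0.1124·27.33·(-0.65474) / (0.3602·(-0.91775)) = +6.0842 rad/s; magnitude 6.0842 rad/s.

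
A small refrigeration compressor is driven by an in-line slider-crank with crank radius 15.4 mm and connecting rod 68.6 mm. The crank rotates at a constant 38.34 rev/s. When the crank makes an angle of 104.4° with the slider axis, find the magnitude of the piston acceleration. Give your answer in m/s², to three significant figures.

402

ω = 2π·38.3 = 240.9 rad/s
x(θ) = r cosθ + √(L² − r² sin²θ); with ω constant, a = ω²·d²x/dθ².
d²x/dθ² = −r cosθ − r²(cos2θ)/√u − r⁴ sin²2θ/(4u^{3/2}),  u = L² − r² sin²θ = 0.00448347 m².
Substituting r = 0.0154 m, L = 0.0686 m, θ = 104.4°: d²x/dθ² = +0.0069227 m.
a = ω²·d²x/dθ² = (240.9)²·(+0.0069227) = +401.74 m/s²;  |a| = 401.74 m/s².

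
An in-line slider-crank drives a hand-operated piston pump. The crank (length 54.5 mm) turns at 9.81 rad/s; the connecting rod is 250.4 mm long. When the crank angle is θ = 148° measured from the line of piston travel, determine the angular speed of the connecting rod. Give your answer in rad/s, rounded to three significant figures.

ω = 9.81 rad/s
The rod makes angle φ with the slider axis where L sinφ = r sinθ; differentiating, L cosφ·φ̇ = r ω cosθ.
L cosφ = √(L² − r² sin²θ) = 0.24873 m.
|ω_rod| = r ω |cosθ| / √(L² − r² sin²θ) = 0.0545·9.81·0.84805/0.24873 = 1.8229 rad/s.

1.82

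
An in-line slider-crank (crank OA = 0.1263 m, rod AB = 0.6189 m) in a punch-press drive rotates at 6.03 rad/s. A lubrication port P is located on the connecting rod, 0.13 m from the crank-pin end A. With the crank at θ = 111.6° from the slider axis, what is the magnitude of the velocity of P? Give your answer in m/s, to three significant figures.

0.731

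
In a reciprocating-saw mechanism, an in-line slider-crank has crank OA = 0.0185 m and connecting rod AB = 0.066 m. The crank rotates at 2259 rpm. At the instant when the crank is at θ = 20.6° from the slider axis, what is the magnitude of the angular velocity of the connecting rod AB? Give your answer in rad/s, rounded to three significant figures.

ω = 236.6 rad/s (converted from 2259 rpm).
The rod makes angle φ with the slider axis where L sinφ = r sinθ; differentiating, L cosφ·φ̇ = r ω cosθ.
L cosφ = √(L² − r² sin²θ) = 0.065678 m.
|ω_rod| = r ω |cosθ| / √(L² − r² sin²θ) = 0.0185·236.6·0.93606/0.065678 = 62.373 rad/s.

62.4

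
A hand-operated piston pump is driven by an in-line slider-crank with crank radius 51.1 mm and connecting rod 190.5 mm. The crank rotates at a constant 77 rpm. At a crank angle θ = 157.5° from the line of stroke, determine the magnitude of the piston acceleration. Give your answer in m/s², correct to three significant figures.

2.43

ω = 2π·77/60 = 8.063 rad/s
x(θ) = r cosθ + √(L² − r² sin²θ); with ω constant, a = ω²·d²x/dθ².
d²x/dθ² = −r cosθ − r²(cos2θ)/√u − r⁴ sin²2θ/(4u^{3/2}),  u = L² − r² sin²θ = 0.0359078 m².
Substituting r = 0.0511 m, L = 0.1905 m, θ = 157.5°: d²x/dθ² = +0.037341 m.
a = ω²·d²x/dθ² = (8.063)²·(+0.037341) = +2.4279 m/s²;  |a| = 2.4279 m/s².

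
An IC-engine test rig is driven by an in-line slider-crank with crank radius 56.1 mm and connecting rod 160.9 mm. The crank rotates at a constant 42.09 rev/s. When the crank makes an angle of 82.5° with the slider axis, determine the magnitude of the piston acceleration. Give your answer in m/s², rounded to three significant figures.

ω = 2π·42.1 = 264.5 rad/s
x(θ) = r cosθ + √(L² − r² sin²θ); with ω constant, a = ω²·d²x/dθ².
d²x/dθ² = −r cosθ − r²(cos2θ)/√u − r⁴ sin²2θ/(4u^{3/2}),  u = L² − r² sin²θ = 0.0227952 m².
Substituting r = 0.0561 m, L = 0.1609 m, θ = 82.5°: d²x/dθ² = +0.012764 m.
a = ω²·d²x/dθ² = (264.5)²·(+0.012764) = +892.7 m/s²;  |a| = 892.7 m/s².

893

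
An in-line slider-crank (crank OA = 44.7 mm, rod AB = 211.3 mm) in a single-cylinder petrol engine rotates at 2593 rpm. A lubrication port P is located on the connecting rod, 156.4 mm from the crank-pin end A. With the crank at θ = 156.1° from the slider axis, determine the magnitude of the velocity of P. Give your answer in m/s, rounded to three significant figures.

ω = 271.5 rad/s.  Crank-pin speed |V_A| = rω = 12.138 m/s, perpendicular to OA.
Rod angle: sinφ = −(r/L) sinθ ⇒ φ = -4.917°; ω_rod = −rω cosθ/√(L²−r²sin²θ) = +52.712 rad/s.
V_P = V_A + ω_rod × AP, with AP = 0.1564 m along the rod.
Components: V_Px = −rω sinθ − a·ω_rod·sinφ = -4.2109 m/s;  V_Py = rω cosθ + a·ω_rod·cosφ = -2.8832 m/s.
|V_P| = √(V_Px² + V_Py²) = 5.1034 m/s.

5.10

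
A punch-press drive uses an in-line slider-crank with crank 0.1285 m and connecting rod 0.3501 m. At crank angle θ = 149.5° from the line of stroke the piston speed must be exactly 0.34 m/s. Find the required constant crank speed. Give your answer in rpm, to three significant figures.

For an in-line slider-crank, |v_piston| = rω|sinθ|·[1 + r cosθ/√(L² − r² sin²θ)].
With r = 0.1285 m, L = 0.3501 m, θ = 149.5°: the bracketed kinematic factor |dx/dθ| = 0.044226 m.
ω = v/|dx/dθ| = 0.34/0.044226 = 7.6878 rad/s.
N = 60ω/(2π) = 73.413 rpm.

73.4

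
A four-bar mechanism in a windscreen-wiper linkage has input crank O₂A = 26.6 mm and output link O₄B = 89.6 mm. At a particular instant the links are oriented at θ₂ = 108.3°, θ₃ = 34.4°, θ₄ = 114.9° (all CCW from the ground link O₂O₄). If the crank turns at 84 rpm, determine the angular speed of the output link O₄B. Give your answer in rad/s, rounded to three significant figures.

ω₂ = 8.796 rad/s (from 84 rpm).
Differentiating the loop-closure r₂e^{iθ₂}+r₃e^{iθ₃}=r₁+r₄e^{iθ₄} gives r₂ω₂e^{iθ₂}+r₃ω₃e^{iθ₃}=r₄ω₄e^{iθ₄}.
Eliminating the other unknown: ω₄ = r₂ω₂ sin(θ₂−θ₃) / [r₄ sin(θ₄−θ₃)].
Numerator sine = +0.96078; denominator sine = +0.98629.
Result = 0.0266·8.796·(+0.96078) / (0.0896·(+0.98629)) = +2.5439 rad/s; magnitude 2.5439 rad/s.

2.54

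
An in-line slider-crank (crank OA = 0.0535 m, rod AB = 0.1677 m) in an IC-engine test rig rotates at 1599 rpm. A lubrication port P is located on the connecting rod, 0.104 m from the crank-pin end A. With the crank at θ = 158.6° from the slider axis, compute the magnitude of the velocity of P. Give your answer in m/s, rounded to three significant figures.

ω = 167.4 rad/s.  Crank-pin speed |V_A| = rω = 8.9584 m/s, perpendicular to OA.
Rod angle: sinφ = −(r/L) sinθ ⇒ φ = -6.685°; ω_rod = −rω cosθ/√(L²−r²sin²θ) = +50.077 rad/s.
V_P = V_A + ω_rod × AP, with AP = 0.104 m along the rod.
Components: V_Px = −rω sinθ − a·ω_rod·sinφ = -2.6625 m/s;  V_Py = rω cosθ + a·ω_rod·cosφ = -3.1682 m/s.
|V_P| = √(V_Px² + V_Py²) = 4.1384 m/s.

4.14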